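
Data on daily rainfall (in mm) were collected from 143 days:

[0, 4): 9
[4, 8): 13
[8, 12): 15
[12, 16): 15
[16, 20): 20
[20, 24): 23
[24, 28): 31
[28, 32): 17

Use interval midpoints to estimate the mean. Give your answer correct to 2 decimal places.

Midpoints: 2, 6, 10, 14, 18, 22, 26, 30
Σfm = 9×2 + 13×6 + 15×10 + 15×14 + 20×18 + 23×22 + 31×26 + 17×30 = 2638
n = Σf = 143
Mean = 2638 / 143 = 18.4476

18.45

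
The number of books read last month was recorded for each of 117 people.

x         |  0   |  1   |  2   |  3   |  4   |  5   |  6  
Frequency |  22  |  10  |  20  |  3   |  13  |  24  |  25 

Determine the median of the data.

4

Cumulative frequencies: 22, 32, 52, 55, 68, 92, 117
n = 117, so the median is the value in position (n+1)/2 = 59.
Position 59 falls at value 4.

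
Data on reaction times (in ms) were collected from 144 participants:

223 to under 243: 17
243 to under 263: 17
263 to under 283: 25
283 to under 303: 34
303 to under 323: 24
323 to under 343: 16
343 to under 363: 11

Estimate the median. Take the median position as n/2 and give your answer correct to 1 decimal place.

Cumulative frequencies: 17, 34, 59, 93, 117, 133, 144
n = 144; position = n/2 = 72.
This falls in the class 283 to under 303: L = 283, F = 59, f = 34, h = 20.
Median ≈ 283 + ((72 − 59) / 34) × 20 = 290.6471

290.6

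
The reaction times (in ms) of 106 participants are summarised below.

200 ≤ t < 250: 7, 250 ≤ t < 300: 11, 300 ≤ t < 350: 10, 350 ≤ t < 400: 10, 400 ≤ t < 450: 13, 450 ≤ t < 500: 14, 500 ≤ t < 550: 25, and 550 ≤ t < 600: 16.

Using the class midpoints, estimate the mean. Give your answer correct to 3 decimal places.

434.906

Midpoints: 225, 275, 325, 375, 425, 475, 525, 575
Σfm = 7×225 + 11×275 + 10×325 + 10×375 + 13×425 + 14×475 + 25×525 + 16×575 = 46100
n = Σf = 106
Mean = 46100 / 106 = 434.9057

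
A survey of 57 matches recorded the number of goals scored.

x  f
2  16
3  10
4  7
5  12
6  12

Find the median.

4

Cumulative frequencies: 16, 26, 33, 45, 57
n = 57, so the median is the value in position (n+1)/2 = 29.
Position 29 falls at value 4.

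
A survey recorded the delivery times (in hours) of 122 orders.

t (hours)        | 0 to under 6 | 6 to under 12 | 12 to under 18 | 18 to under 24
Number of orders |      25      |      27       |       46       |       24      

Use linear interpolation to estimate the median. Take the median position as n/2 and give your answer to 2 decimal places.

Cumulative frequencies: 25, 52, 98, 122
n = 122; position = n/2 = 61.
This falls in the class 12 to under 18: L = 12, F = 52, f = 46, h = 6.
Median ≈ 12 + ((61 − 52) / 46) × 6 = 13.1739

13.17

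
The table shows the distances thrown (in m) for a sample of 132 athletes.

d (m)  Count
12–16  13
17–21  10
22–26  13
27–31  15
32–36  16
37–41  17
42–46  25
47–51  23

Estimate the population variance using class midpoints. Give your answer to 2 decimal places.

Midpoints: 14, 19, 24, 29, 34, 39, 44, 49
n = 132, Σfm = 4553, mean = 34.4924
Σfm² = 174237
Σf(m − x̄)² = Σfm² − (Σfm)²/n = 174237 − 4553²/132 = 17192.9924
Population variance = 17192.9924 / 132 = 130.2499

130.25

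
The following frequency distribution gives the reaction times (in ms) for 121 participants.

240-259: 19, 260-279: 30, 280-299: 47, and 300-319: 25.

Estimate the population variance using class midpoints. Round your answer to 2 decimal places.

Midpoints: 249.5, 269.5, 289.5, 309.5
n = 121, Σfm = 34169.5, mean = 282.3926
Σfm² = 9695500.25
Σf(m − x̄)² = Σfm² − (Σfm)²/n = 9695500.25 − 34169.5²/121 = 46287.6033
Population variance = 46287.6033 / 121 = 382.5422

382.54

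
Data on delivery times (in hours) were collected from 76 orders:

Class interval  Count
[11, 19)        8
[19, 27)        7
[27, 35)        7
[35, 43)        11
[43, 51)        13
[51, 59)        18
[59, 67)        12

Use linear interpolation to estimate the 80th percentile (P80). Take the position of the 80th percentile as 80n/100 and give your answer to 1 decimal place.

Cumulative frequencies: 8, 15, 22, 33, 46, 64, 76
n = 76; position = 80n/100 = 60.8.
This falls in the class [51, 59): L = 51, F = 46, f = 18, h = 8.
80th percentile ≈ 51 + ((60.8 − 46) / 18) × 8 = 57.5778

57.6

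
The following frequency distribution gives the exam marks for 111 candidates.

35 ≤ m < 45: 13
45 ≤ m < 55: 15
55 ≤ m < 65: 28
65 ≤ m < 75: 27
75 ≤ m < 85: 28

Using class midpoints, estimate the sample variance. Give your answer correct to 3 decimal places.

Midpoints: 40, 50, 60, 70, 80
n = 111, Σfm = 7080, mean = 63.7838
Σfm² = 470600
Σf(m − x̄)² = Σfm² − (Σfm)²/n = 470600 − 7080²/111 = 19010.8108
Sample variance = 19010.8108 / 110 = 172.8256

172.826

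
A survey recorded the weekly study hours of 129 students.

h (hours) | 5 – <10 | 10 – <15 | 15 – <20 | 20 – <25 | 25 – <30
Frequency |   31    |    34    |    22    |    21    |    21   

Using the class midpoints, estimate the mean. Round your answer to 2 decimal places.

16.22

Midpoints: 7.5, 12.5, 17.5, 22.5, 27.5
Σfm = 31×7.5 + 34×12.5 + 22×17.5 + 21×22.5 + 21×27.5 = 2092.5
n = Σf = 129
Mean = 2092.5 / 129 = 16.2209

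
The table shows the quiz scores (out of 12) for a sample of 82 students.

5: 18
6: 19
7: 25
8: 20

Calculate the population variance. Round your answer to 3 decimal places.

Values: 5, 6, 7, 8
n = 82, Σfx = 539, mean = 6.5732
Σfx² = 3639
Σf(x − x̄)² = Σfx² − (Σfx)²/n = 3639 − 539²/82 = 96.0610
Population variance = 96.0610 / 82 = 1.1715

1.171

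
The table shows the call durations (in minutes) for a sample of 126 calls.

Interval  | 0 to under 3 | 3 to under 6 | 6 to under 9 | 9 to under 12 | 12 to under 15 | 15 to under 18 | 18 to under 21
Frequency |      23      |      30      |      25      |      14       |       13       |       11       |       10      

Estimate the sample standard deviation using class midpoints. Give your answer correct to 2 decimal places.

Midpoints: 1.5, 4.5, 7.5, 10.5, 13.5, 16.5, 19.5
n = 126, Σfm = 1056, mean = 8.3810
Σfm² = 12775.5
Σf(m − x̄)² = Σfm² − (Σfm)²/n = 12775.5 − 1056²/126 = 3925.2143
Sample variance = 3925.2143 / 125 = 31.4017
Standard deviation = √31.4017 = 5.6037

5.60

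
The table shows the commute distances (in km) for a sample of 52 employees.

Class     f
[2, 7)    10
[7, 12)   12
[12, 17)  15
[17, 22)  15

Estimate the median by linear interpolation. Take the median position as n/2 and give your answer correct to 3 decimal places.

Cumulative frequencies: 10, 22, 37, 52
n = 52; position = n/2 = 26.
This falls in the class [12, 17): L = 12, F = 22, f = 15, h = 5.
Median ≈ 12 + ((26 − 22) / 15) × 5 = 13.3333

13.333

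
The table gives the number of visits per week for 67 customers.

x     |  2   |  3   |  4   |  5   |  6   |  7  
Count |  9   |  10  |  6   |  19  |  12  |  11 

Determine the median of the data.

Cumulative frequencies: 9, 19, 25, 44, 56, 67
n = 67, so the median is the value in position (n+1)/2 = 34.
Position 34 falls at value 5.

5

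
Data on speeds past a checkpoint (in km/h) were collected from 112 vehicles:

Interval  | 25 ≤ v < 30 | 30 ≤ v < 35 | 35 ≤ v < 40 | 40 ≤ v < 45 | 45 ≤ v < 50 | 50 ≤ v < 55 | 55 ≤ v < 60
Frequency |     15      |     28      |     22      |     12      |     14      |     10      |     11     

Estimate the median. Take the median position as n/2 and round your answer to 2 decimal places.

Cumulative frequencies: 15, 43, 65, 77, 91, 101, 112
n = 112; position = n/2 = 56.
This falls in the class 35 ≤ v < 40: L = 35, F = 43, f = 22, h = 5.
Median ≈ 35 + ((56 − 43) / 22) × 5 = 37.9545

37.95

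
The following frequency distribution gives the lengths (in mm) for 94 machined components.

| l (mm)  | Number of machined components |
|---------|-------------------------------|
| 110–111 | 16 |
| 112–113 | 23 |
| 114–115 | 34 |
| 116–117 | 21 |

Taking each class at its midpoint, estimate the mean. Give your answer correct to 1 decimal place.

113.8

Midpoints: 110.5, 112.5, 114.5, 116.5
Σfm = 16×110.5 + 23×112.5 + 34×114.5 + 21×116.5 = 10695
n = Σf = 94
Mean = 10695 / 94 = 113.7766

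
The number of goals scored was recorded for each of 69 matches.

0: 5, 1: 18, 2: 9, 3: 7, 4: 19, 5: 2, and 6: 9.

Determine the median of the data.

3

Cumulative frequencies: 5, 23, 32, 39, 58, 60, 69
n = 69, so the median is the value in position (n+1)/2 = 35.
Position 35 falls at value 3.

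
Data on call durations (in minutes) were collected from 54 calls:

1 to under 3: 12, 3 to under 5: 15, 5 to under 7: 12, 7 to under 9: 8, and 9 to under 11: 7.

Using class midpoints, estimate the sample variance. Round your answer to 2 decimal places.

Midpoints: 2, 4, 6, 8, 10
n = 54, Σfm = 290, mean = 5.3704
Σfm² = 1932
Σf(m − x̄)² = Σfm² − (Σfm)²/n = 1932 − 290²/54 = 374.5926
Sample variance = 374.5926 / 53 = 7.0678

7.07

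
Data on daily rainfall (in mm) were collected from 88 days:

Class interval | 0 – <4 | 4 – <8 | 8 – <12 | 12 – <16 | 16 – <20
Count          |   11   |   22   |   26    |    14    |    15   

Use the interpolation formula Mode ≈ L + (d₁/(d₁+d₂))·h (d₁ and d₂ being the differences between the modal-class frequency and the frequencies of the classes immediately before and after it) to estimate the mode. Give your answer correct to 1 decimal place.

Modal class: 8 – <12 (highest frequency 26).
d₁ = 26 − 22 = 4, d₂ = 26 − 14 = 12
Mode ≈ 8 + (4/(4+12)) × 4 = 8 + 1.0000 = 9.0000

9.0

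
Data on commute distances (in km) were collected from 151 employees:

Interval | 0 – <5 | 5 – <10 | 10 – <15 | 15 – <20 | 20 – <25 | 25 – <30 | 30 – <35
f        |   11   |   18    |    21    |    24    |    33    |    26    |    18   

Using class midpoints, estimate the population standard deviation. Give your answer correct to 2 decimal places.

Midpoints: 2.5, 7.5, 12.5, 17.5, 22.5, 27.5, 32.5
n = 151, Σfm = 2887.5, mean = 19.1225
Σfm² = 67093.75
Σf(m − x̄)² = Σfm² − (Σfm)²/n = 67093.75 − 2887.5²/151 = 11877.4834
Population variance = 11877.4834 / 151 = 78.6588
Standard deviation = √78.6588 = 8.8690

8.87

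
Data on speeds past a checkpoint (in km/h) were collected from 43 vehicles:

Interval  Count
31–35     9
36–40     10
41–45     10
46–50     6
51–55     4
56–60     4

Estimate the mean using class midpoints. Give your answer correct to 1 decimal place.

Midpoints: 33, 38, 43, 48, 53, 58
Σfm = 9×33 + 10×38 + 10×43 + 6×48 + 4×53 + 4×58 = 1839
n = Σf = 43
Mean = 1839 / 43 = 42.7674

42.8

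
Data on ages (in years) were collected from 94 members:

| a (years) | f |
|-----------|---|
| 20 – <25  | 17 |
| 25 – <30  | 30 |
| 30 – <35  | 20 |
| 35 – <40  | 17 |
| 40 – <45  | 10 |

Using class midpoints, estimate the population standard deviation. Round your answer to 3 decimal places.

6.258

Midpoints: 22.5, 27.5, 32.5, 37.5, 42.5
n = 94, Σfm = 2920, mean = 31.0638
Σfm² = 94387.5
Σf(m − x̄)² = Σfm² − (Σfm)²/n = 94387.5 − 2920²/94 = 3681.1170
Population variance = 3681.1170 / 94 = 39.1608
Standard deviation = √39.1608 = 6.2579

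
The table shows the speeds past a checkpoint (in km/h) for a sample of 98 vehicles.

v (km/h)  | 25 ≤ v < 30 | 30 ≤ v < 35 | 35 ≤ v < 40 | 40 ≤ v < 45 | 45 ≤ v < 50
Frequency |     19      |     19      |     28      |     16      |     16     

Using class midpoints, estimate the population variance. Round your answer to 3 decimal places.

Midpoints: 27.5, 32.5, 37.5, 42.5, 47.5
n = 98, Σfm = 3630, mean = 37.0408
Σfm² = 138812.5
Σf(m − x̄)² = Σfm² − (Σfm)²/n = 138812.5 − 3630²/98 = 4354.3367
Population variance = 4354.3367 / 98 = 44.4320

44.432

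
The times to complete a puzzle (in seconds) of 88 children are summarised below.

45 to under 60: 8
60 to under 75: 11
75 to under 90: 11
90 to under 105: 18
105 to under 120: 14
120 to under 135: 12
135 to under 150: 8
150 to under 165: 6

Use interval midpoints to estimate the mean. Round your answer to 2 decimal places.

102.44

Midpoints: 52.5, 67.5, 82.5, 97.5, 112.5, 127.5, 142.5, 157.5
Σfm = 8×52.5 + 11×67.5 + 11×82.5 + 18×97.5 + 14×112.5 + 12×127.5 + 8×142.5 + 6×157.5 = 9015
n = Σf = 88
Mean = 9015 / 88 = 102.4432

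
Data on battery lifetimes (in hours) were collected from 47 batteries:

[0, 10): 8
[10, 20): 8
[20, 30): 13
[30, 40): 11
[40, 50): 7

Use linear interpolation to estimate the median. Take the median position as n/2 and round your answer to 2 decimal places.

25.77

Cumulative frequencies: 8, 16, 29, 40, 47
n = 47; position = n/2 = 23.5.
This falls in the class [20, 30): L = 20, F = 16, f = 13, h = 10.
Median ≈ 20 + ((23.5 − 16) / 13) × 10 = 25.7692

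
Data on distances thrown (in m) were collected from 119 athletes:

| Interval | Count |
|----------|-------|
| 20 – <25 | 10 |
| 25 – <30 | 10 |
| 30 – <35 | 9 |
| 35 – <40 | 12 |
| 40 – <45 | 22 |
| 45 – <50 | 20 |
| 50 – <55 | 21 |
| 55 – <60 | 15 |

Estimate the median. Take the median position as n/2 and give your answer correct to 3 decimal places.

44.205

Cumulative frequencies: 10, 20, 29, 41, 63, 83, 104, 119
n = 119; position = n/2 = 59.5.
This falls in the class 40 – <45: L = 40, F = 41, f = 22, h = 5.
Median ≈ 40 + ((59.5 − 41) / 22) × 5 = 44.2045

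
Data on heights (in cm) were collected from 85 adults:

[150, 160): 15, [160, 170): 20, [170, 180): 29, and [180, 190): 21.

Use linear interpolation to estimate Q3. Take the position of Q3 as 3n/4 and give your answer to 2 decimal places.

Cumulative frequencies: 15, 35, 64, 85
n = 85; position = 3n/4 = 63.75.
This falls in the class [170, 180): L = 170, F = 35, f = 29, h = 10.
Upper quartile ≈ 170 + ((63.75 − 35) / 29) × 10 = 179.9138

179.91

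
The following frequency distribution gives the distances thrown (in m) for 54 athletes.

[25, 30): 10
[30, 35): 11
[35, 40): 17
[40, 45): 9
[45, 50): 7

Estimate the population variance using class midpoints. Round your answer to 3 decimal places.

Midpoints: 27.5, 32.5, 37.5, 42.5, 47.5
n = 54, Σfm = 1985, mean = 36.7593
Σfm² = 75137.5
Σf(m − x̄)² = Σfm² − (Σfm)²/n = 75137.5 − 1985²/54 = 2170.3704
Population variance = 2170.3704 / 54 = 40.1920

40.192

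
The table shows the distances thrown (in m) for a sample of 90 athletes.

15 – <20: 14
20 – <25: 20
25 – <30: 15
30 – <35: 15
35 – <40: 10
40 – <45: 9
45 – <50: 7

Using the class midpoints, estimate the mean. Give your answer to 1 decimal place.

Midpoints: 17.5, 22.5, 27.5, 32.5, 37.5, 42.5, 47.5
Σfm = 14×17.5 + 20×22.5 + 15×27.5 + 15×32.5 + 10×37.5 + 9×42.5 + 7×47.5 = 2685
n = Σf = 90
Mean = 2685 / 90 = 29.8333

29.8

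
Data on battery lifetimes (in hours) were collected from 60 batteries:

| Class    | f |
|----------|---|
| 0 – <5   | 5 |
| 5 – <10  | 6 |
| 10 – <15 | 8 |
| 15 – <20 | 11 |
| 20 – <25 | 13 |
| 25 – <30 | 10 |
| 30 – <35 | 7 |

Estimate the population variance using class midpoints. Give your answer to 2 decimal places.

Midpoints: 2.5, 7.5, 12.5, 17.5, 22.5, 27.5, 32.5
n = 60, Σfm = 1145, mean = 19.0833
Σfm² = 26525
Σf(m − x̄)² = Σfm² − (Σfm)²/n = 26525 − 1145²/60 = 4674.5833
Population variance = 4674.5833 / 60 = 77.9097

77.91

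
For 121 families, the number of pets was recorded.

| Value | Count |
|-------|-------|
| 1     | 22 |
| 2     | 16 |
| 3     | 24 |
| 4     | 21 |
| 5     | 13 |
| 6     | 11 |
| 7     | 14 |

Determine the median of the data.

3

Cumulative frequencies: 22, 38, 62, 83, 96, 107, 121
n = 121, so the median is the value in position (n+1)/2 = 61.
Position 61 falls at value 3.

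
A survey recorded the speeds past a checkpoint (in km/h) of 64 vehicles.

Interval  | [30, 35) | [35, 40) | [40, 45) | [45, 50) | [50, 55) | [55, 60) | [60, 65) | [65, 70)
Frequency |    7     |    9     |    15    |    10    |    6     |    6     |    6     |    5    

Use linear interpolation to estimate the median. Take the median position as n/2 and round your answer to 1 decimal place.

Cumulative frequencies: 7, 16, 31, 41, 47, 53, 59, 64
n = 64; position = n/2 = 32.
This falls in the class [45, 50): L = 45, F = 31, f = 10, h = 5.
Median ≈ 45 + ((32 − 31) / 10) × 5 = 45.5000

45.5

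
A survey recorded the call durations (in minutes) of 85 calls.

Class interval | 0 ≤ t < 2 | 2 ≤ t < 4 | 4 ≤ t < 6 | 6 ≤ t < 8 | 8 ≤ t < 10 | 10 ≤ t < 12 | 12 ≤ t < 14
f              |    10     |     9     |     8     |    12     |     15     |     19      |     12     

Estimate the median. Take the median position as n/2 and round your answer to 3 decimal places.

8.467

Cumulative frequencies: 10, 19, 27, 39, 54, 73, 85
n = 85; position = n/2 = 42.5.
This falls in the class 8 ≤ t < 10: L = 8, F = 39, f = 15, h = 2.
Median ≈ 8 + ((42.5 − 39) / 15) × 2 = 8.4667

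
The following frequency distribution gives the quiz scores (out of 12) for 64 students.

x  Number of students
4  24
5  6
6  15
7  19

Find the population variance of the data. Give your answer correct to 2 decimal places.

1.59

Values: 4, 5, 6, 7
n = 64, Σfx = 349, mean = 5.4531
Σfx² = 2005
Σf(x − x̄)² = Σfx² − (Σfx)²/n = 2005 − 349²/64 = 101.8594
Population variance = 101.8594 / 64 = 1.5916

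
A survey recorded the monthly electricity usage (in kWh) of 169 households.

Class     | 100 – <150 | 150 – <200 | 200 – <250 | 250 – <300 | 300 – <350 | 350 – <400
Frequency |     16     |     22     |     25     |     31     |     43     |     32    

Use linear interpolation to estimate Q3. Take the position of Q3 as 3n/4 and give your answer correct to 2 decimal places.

Cumulative frequencies: 16, 38, 63, 94, 137, 169
n = 169; position = 3n/4 = 126.75.
This falls in the class 300 – <350: L = 300, F = 94, f = 43, h = 50.
Upper quartile ≈ 300 + ((126.75 − 94) / 43) × 50 = 338.0814

338.08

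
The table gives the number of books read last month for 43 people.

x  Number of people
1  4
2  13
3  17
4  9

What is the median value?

Cumulative frequencies: 4, 17, 34, 43
n = 43, so the median is the value in position (n+1)/2 = 22.
Position 22 falls at value 3.

3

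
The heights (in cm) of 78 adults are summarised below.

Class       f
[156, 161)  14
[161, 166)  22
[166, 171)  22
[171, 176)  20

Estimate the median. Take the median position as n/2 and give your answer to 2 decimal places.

166.68

Cumulative frequencies: 14, 36, 58, 78
n = 78; position = n/2 = 39.
This falls in the class [166, 171): L = 166, F = 36, f = 22, h = 5.
Median ≈ 166 + ((39 − 36) / 22) × 5 = 166.6818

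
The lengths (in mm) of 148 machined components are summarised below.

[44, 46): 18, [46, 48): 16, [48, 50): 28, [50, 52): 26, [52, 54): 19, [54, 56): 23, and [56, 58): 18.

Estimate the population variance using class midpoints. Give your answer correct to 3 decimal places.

14.239

Midpoints: 45, 47, 49, 51, 53, 55, 57
n = 148, Σfm = 7558, mean = 51.0676
Σfm² = 388076
Σf(m − x̄)² = Σfm² − (Σfm)²/n = 388076 − 7558²/148 = 2107.3243
Population variance = 2107.3243 / 148 = 14.2387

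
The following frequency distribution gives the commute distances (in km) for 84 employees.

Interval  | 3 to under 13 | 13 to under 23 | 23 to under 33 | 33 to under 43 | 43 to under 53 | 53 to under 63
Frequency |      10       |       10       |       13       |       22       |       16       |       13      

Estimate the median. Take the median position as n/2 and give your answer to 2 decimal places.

Cumulative frequencies: 10, 20, 33, 55, 71, 84
n = 84; position = n/2 = 42.
This falls in the class 33 to under 43: L = 33, F = 33, f = 22, h = 10.
Median ≈ 33 + ((42 − 33) / 22) × 10 = 37.0909

37.09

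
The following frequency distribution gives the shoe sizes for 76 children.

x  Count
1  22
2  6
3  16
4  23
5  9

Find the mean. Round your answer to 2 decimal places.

2.88

Values: 1, 2, 3, 4, 5
Σfx = 22×1 + 6×2 + 16×3 + 23×4 + 9×5 = 219
n = Σf = 76
Mean = 219 / 76 = 2.8816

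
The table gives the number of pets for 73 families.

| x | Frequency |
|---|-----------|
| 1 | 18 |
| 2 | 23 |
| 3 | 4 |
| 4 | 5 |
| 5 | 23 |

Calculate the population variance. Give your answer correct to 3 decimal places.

2.618

Values: 1, 2, 3, 4, 5
n = 73, Σfx = 211, mean = 2.8904
Σfx² = 801
Σf(x − x̄)² = Σfx² − (Σfx)²/n = 801 − 211²/73 = 191.1233
Population variance = 191.1233 / 73 = 2.6181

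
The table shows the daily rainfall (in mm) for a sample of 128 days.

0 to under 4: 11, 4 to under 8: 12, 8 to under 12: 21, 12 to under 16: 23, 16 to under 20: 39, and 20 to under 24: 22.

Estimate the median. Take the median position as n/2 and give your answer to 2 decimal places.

Cumulative frequencies: 11, 23, 44, 67, 106, 128
n = 128; position = n/2 = 64.
This falls in the class 12 to under 16: L = 12, F = 44, f = 23, h = 4.
Median ≈ 12 + ((64 − 44) / 23) × 4 = 15.4783

15.48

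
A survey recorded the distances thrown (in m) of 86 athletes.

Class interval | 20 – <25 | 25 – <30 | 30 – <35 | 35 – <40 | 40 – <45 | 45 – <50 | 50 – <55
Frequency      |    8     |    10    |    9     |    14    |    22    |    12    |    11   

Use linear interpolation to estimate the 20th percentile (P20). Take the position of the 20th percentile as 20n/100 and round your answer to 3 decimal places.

29.600

Cumulative frequencies: 8, 18, 27, 41, 63, 75, 86
n = 86; position = 20n/100 = 17.2.
This falls in the class 25 – <30: L = 25, F = 8, f = 10, h = 5.
20th percentile ≈ 25 + ((17.2 − 8) / 10) × 5 = 29.6000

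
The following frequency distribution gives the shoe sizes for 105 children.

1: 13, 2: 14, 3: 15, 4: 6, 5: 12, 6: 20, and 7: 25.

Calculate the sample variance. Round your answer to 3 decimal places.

Values: 1, 2, 3, 4, 5, 6, 7
n = 105, Σfx = 465, mean = 4.4286
Σfx² = 2545
Σf(x − x̄)² = Σfx² − (Σfx)²/n = 2545 − 465²/105 = 485.7143
Sample variance = 485.7143 / 104 = 4.6703

4.670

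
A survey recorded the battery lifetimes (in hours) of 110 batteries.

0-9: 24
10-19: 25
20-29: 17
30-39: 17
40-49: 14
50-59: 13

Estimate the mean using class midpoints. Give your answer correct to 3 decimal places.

25.500

Midpoints: 4.5, 14.5, 24.5, 34.5, 44.5, 54.5
Σfm = 24×4.5 + 25×14.5 + 17×24.5 + 17×34.5 + 14×44.5 + 13×54.5 = 2805
n = Σf = 110
Mean = 2805 / 110 = 25.5000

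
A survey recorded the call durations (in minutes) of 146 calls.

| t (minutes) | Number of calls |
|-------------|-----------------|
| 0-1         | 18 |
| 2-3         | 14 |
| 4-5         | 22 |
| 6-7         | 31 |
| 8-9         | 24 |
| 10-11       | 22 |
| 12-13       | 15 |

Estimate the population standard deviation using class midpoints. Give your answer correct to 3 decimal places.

3.651

Midpoints: 0.5, 2.5, 4.5, 6.5, 8.5, 10.5, 12.5
n = 146, Σfm = 967, mean = 6.6233
Σfm² = 8350.5
Σf(m − x̄)² = Σfm² − (Σfm)²/n = 8350.5 − 967²/146 = 1945.7808
Population variance = 1945.7808 / 146 = 13.3273
Standard deviation = √13.3273 = 3.6507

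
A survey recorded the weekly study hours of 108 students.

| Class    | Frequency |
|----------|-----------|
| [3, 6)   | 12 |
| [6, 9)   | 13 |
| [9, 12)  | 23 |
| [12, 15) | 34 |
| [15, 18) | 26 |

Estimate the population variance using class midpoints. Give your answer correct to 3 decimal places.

Midpoints: 4.5, 7.5, 10.5, 13.5, 16.5
n = 108, Σfm = 1281, mean = 11.8611
Σfm² = 16785
Σf(m − x̄)² = Σfm² − (Σfm)²/n = 16785 − 1281²/108 = 1590.9167
Population variance = 1590.9167 / 108 = 14.7307

14.731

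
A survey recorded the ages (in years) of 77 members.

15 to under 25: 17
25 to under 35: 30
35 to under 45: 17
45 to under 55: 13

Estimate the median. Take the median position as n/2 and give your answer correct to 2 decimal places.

32.17

Cumulative frequencies: 17, 47, 64, 77
n = 77; position = n/2 = 38.5.
This falls in the class 25 to under 35: L = 25, F = 17, f = 30, h = 10.
Median ≈ 25 + ((38.5 − 17) / 30) × 10 = 32.1667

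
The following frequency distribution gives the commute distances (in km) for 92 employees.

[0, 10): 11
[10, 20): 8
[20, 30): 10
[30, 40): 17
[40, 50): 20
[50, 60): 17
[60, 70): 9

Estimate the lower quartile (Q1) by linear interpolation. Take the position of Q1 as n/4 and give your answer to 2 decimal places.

Cumulative frequencies: 11, 19, 29, 46, 66, 83, 92
n = 92; position = n/4 = 23.
This falls in the class [20, 30): L = 20, F = 19, f = 10, h = 10.
Lower quartile ≈ 20 + ((23 − 19) / 10) × 10 = 24.0000

24.00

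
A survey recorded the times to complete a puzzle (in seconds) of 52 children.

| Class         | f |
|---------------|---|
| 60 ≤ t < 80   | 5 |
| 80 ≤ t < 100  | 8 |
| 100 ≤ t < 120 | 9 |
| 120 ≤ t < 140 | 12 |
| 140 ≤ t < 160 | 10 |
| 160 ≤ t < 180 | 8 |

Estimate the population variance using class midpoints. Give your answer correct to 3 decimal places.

955.621

Midpoints: 70, 90, 110, 130, 150, 170
n = 52, Σfm = 6480, mean = 124.6154
Σfm² = 857200
Σf(m − x̄)² = Σfm² − (Σfm)²/n = 857200 − 6480²/52 = 49692.3077
Population variance = 49692.3077 / 52 = 955.6213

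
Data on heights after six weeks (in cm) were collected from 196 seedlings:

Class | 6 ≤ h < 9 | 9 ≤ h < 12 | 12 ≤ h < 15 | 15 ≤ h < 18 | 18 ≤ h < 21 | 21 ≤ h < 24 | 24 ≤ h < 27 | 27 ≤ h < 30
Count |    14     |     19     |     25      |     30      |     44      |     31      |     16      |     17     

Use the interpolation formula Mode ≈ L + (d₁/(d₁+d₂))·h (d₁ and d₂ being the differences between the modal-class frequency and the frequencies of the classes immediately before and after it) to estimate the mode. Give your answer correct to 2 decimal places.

19.56

Modal class: 18 ≤ h < 21 (highest frequency 44).
d₁ = 44 − 30 = 14, d₂ = 44 − 31 = 13
Mode ≈ 18 + (14/(14+13)) × 3 = 18 + 1.5556 = 19.5556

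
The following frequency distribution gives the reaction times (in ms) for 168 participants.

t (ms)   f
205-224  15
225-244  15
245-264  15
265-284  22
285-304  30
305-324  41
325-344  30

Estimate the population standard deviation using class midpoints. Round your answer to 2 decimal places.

Midpoints: 214.5, 234.5, 254.5, 274.5, 294.5, 314.5, 334.5
n = 168, Σfm = 48356, mean = 287.8333
Σfm² = 14158202
Σf(m − x̄)² = Σfm² − (Σfm)²/n = 14158202 − 48356²/168 = 239733.3333
Population variance = 239733.3333 / 168 = 1426.9841
Standard deviation = √1426.9841 = 37.7754

37.78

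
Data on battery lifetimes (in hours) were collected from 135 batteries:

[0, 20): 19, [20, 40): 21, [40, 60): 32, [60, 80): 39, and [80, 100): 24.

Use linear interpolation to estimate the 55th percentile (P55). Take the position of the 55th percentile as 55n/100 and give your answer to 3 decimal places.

Cumulative frequencies: 19, 40, 72, 111, 135
n = 135; position = 55n/100 = 74.25.
This falls in the class [60, 80): L = 60, F = 72, f = 39, h = 20.
55th percentile ≈ 60 + ((74.25 − 72) / 39) × 20 = 61.1538

61.154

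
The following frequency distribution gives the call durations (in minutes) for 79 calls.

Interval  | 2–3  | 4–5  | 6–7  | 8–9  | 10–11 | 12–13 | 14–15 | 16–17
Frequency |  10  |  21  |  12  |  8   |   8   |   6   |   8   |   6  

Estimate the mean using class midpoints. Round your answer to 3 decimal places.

8.095

Midpoints: 2.5, 4.5, 6.5, 8.5, 10.5, 12.5, 14.5, 16.5
Σfm = 10×2.5 + 21×4.5 + 12×6.5 + 8×8.5 + 8×10.5 + 6×12.5 + 8×14.5 + 6×16.5 = 639.5
n = Σf = 79
Mean = 639.5 / 79 = 8.0949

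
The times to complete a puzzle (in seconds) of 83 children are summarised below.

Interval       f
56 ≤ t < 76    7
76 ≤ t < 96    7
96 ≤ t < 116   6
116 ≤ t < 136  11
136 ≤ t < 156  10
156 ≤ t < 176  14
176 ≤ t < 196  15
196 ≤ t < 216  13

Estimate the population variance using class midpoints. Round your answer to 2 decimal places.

Midpoints: 66, 86, 106, 126, 146, 166, 186, 206
n = 83, Σfm = 12338, mean = 148.6506
Σfm² = 1993868
Σf(m − x̄)² = Σfm² − (Σfm)²/n = 1993868 − 12338²/83 = 159816.8675
Population variance = 159816.8675 / 83 = 1925.5044

1925.50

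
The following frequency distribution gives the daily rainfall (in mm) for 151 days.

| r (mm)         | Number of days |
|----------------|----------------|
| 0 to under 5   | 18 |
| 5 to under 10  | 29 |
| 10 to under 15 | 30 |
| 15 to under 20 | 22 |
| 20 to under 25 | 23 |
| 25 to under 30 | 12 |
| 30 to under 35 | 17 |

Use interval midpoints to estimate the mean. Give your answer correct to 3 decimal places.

Midpoints: 2.5, 7.5, 12.5, 17.5, 22.5, 27.5, 32.5
Σfm = 18×2.5 + 29×7.5 + 30×12.5 + 22×17.5 + 23×22.5 + 12×27.5 + 17×32.5 = 2422.5
n = Σf = 151
Mean = 2422.5 / 151 = 16.0430

16.043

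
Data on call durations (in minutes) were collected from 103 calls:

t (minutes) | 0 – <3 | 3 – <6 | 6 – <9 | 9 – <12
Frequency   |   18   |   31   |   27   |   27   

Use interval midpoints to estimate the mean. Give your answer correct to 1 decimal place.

6.3

Midpoints: 1.5, 4.5, 7.5, 10.5
Σfm = 18×1.5 + 31×4.5 + 27×7.5 + 27×10.5 = 652.5
n = Σf = 103
Mean = 652.5 / 103 = 6.3350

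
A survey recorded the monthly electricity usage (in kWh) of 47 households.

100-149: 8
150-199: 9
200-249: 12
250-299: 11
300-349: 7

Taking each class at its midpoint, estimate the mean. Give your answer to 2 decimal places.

224.50

Midpoints: 124.5, 174.5, 224.5, 274.5, 324.5
Σfm = 8×124.5 + 9×174.5 + 12×224.5 + 11×274.5 + 7×324.5 = 10551.5
n = Σf = 47
Mean = 10551.5 / 47 = 224.5000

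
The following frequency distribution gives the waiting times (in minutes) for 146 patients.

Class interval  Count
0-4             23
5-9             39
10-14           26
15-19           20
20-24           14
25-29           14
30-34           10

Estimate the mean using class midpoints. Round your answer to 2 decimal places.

13.54

Midpoints: 2, 7, 12, 17, 22, 27, 32
Σfm = 23×2 + 39×7 + 26×12 + 20×17 + 14×22 + 14×27 + 10×32 = 1977
n = Σf = 146
Mean = 1977 / 146 = 13.5411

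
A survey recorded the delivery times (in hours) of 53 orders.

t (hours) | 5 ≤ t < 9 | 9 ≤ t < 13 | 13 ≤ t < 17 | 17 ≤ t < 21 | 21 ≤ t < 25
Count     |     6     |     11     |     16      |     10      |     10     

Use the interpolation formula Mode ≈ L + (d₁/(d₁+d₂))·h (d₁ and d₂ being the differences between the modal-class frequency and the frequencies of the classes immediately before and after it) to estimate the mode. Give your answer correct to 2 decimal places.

Modal class: 13 ≤ t < 17 (highest frequency 16).
d₁ = 16 − 11 = 5, d₂ = 16 − 10 = 6
Mode ≈ 13 + (5/(5+6)) × 4 = 13 + 1.8182 = 14.8182

14.82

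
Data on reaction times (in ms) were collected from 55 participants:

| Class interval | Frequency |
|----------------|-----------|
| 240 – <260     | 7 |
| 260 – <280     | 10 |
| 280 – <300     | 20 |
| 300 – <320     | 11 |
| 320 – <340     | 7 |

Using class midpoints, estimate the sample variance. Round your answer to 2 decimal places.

570.24

Midpoints: 250, 270, 290, 310, 330
n = 55, Σfm = 15970, mean = 290.3636
Σfm² = 4667900
Σf(m − x̄)² = Σfm² − (Σfm)²/n = 4667900 − 15970²/55 = 30792.7273
Sample variance = 30792.7273 / 54 = 570.2357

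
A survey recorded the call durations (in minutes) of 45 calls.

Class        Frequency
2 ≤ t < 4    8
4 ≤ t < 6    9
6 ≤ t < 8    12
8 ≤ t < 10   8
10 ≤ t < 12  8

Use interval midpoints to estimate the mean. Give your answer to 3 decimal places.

6.956

Midpoints: 3, 5, 7, 9, 11
Σfm = 8×3 + 9×5 + 12×7 + 8×9 + 8×11 = 313
n = Σf = 45
Mean = 313 / 45 = 6.9556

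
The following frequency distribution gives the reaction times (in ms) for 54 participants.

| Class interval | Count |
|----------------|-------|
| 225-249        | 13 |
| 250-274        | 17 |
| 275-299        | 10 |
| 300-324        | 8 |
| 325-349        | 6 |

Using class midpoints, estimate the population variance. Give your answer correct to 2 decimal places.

Midpoints: 237, 262, 287, 312, 337
n = 54, Σfm = 14923, mean = 276.3519
Σfm² = 4181001
Σf(m − x̄)² = Σfm² − (Σfm)²/n = 4181001 − 14923²/54 = 57002.3148
Population variance = 57002.3148 / 54 = 1055.5984

1055.60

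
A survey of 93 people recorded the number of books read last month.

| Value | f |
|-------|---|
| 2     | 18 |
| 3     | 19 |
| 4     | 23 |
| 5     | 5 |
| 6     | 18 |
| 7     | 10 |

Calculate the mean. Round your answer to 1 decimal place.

4.2

Values: 2, 3, 4, 5, 6, 7
Σfx = 18×2 + 19×3 + 23×4 + 5×5 + 18×6 + 10×7 = 388
n = Σf = 93
Mean = 388 / 93 = 4.1720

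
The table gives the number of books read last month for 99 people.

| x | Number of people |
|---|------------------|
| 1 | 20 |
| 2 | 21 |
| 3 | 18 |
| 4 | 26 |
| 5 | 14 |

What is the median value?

3

Cumulative frequencies: 20, 41, 59, 85, 99
n = 99, so the median is the value in position (n+1)/2 = 50.
Position 50 falls at value 3.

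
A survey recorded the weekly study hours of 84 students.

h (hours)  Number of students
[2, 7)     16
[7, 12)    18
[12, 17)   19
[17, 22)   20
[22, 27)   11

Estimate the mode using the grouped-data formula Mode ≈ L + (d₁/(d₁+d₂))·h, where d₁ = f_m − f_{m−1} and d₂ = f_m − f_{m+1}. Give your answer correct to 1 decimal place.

17.5

Modal class: [17, 22) (highest frequency 20).
d₁ = 20 − 19 = 1, d₂ = 20 − 11 = 9
Mode ≈ 17 + (1/(1+9)) × 5 = 17 + 0.5000 = 17.5000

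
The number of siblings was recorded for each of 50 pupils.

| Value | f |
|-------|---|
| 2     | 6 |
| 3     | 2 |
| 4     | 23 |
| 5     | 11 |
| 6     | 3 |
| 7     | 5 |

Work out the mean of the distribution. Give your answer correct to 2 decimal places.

4.36

Values: 2, 3, 4, 5, 6, 7
Σfx = 6×2 + 2×3 + 23×4 + 11×5 + 3×6 + 5×7 = 218
n = Σf = 50
Mean = 218 / 50 = 4.3600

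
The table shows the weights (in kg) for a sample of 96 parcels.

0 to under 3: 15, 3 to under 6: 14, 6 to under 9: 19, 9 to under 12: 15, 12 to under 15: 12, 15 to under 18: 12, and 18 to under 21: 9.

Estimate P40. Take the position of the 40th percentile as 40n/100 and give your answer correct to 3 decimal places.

Cumulative frequencies: 15, 29, 48, 63, 75, 87, 96
n = 96; position = 40n/100 = 38.4.
This falls in the class 6 to under 9: L = 6, F = 29, f = 19, h = 3.
40th percentile ≈ 6 + ((38.4 − 29) / 19) × 3 = 7.4842

7.484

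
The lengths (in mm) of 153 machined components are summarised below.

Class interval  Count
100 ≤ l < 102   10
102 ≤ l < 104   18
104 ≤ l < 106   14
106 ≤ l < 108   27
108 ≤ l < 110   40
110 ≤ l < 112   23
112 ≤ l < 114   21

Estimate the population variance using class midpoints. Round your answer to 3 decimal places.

Midpoints: 101, 103, 105, 107, 109, 111, 113
n = 153, Σfm = 16509, mean = 107.9020
Σfm² = 1783217
Σf(m − x̄)² = Σfm² − (Σfm)²/n = 1783217 − 16509²/153 = 1863.5294
Population variance = 1863.5294 / 153 = 12.1799

12.180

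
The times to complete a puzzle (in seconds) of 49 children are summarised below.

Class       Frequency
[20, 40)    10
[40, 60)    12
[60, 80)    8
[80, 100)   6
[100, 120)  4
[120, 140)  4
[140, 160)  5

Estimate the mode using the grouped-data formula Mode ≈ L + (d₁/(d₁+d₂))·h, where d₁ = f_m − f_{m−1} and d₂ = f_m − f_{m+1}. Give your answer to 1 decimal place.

Modal class: [40, 60) (highest frequency 12).
d₁ = 12 − 10 = 2, d₂ = 12 − 8 = 4
Mode ≈ 40 + (2/(2+4)) × 20 = 40 + 6.6667 = 46.6667

46.7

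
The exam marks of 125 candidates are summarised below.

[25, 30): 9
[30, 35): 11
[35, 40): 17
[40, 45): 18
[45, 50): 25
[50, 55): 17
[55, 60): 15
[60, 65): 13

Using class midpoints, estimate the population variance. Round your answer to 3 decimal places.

102.640

Midpoints: 27.5, 32.5, 37.5, 42.5, 47.5, 52.5, 57.5, 62.5
n = 125, Σfm = 5762.5, mean = 46.1000
Σfm² = 278481.25
Σf(m − x̄)² = Σfm² − (Σfm)²/n = 278481.25 − 5762.5²/125 = 12830.0000
Population variance = 12830.0000 / 125 = 102.6400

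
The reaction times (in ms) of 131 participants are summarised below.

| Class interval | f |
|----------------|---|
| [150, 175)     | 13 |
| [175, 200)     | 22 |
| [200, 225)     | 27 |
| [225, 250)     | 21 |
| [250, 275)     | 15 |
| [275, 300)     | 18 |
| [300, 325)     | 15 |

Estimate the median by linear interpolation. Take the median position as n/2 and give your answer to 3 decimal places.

229.167

Cumulative frequencies: 13, 35, 62, 83, 98, 116, 131
n = 131; position = n/2 = 65.5.
This falls in the class [225, 250): L = 225, F = 62, f = 21, h = 25.
Median ≈ 225 + ((65.5 − 62) / 21) × 25 = 229.1667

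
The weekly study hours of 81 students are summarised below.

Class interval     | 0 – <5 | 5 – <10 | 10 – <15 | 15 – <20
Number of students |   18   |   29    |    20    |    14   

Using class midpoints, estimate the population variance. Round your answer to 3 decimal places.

Midpoints: 2.5, 7.5, 12.5, 17.5
n = 81, Σfm = 757.5, mean = 9.3519
Σfm² = 9156.25
Σf(m − x̄)² = Σfm² − (Σfm)²/n = 9156.25 − 757.5²/81 = 2072.2222
Population variance = 2072.2222 / 81 = 25.5830

25.583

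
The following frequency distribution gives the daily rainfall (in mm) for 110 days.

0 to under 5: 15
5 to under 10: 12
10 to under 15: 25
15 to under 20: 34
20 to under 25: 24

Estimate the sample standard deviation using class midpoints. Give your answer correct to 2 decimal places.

Midpoints: 2.5, 7.5, 12.5, 17.5, 22.5
n = 110, Σfm = 1575, mean = 14.3182
Σfm² = 27237.5
Σf(m − x̄)² = Σfm² − (Σfm)²/n = 27237.5 − 1575²/110 = 4686.3636
Sample variance = 4686.3636 / 109 = 42.9942
Standard deviation = √42.9942 = 6.5570

6.56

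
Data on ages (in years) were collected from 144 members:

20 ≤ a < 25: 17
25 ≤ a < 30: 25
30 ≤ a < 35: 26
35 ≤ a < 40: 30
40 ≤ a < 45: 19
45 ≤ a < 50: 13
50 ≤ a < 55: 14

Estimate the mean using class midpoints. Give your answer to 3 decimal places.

Midpoints: 22.5, 27.5, 32.5, 37.5, 42.5, 47.5, 52.5
Σfm = 17×22.5 + 25×27.5 + 26×32.5 + 30×37.5 + 19×42.5 + 13×47.5 + 14×52.5 = 5200
n = Σf = 144
Mean = 5200 / 144 = 36.1111

36.111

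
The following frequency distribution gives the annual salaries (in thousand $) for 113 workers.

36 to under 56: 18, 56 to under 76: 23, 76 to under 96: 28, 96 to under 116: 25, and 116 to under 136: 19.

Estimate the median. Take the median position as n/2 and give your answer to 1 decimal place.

87.1

Cumulative frequencies: 18, 41, 69, 94, 113
n = 113; position = n/2 = 56.5.
This falls in the class 76 to under 96: L = 76, F = 41, f = 28, h = 20.
Median ≈ 76 + ((56.5 − 41) / 28) × 20 = 87.0714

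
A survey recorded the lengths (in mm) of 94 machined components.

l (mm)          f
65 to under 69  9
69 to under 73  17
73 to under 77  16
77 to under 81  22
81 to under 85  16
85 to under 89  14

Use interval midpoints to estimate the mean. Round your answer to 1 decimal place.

77.6

Midpoints: 67, 71, 75, 79, 83, 87
Σfm = 9×67 + 17×71 + 16×75 + 22×79 + 16×83 + 14×87 = 7294
n = Σf = 94
Mean = 7294 / 94 = 77.5957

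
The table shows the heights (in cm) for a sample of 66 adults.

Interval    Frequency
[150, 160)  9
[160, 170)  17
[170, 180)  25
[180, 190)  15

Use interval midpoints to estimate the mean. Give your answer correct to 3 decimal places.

171.970

Midpoints: 155, 165, 175, 185
Σfm = 9×155 + 17×165 + 25×175 + 15×185 = 11350
n = Σf = 66
Mean = 11350 / 66 = 171.9697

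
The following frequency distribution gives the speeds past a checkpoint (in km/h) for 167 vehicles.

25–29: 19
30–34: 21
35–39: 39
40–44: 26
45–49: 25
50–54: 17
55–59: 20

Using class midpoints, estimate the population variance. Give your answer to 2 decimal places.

84.56

Midpoints: 27, 32, 37, 42, 47, 52, 57
n = 167, Σfm = 6919, mean = 41.4311
Σfm² = 300783
Σf(m − x̄)² = Σfm² − (Σfm)²/n = 300783 − 6919²/167 = 14120.9581
Population variance = 14120.9581 / 167 = 84.5566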